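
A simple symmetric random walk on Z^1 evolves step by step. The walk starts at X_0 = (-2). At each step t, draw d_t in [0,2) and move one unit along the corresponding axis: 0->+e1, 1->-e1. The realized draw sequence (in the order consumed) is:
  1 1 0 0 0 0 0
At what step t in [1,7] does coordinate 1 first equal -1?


t=0: X=(-2), d=1 → -e1, X_1=(-3)
t=1: X=(-3), d=1 → -e1, X_2=(-4)
t=2: X=(-4), d=0 → +e1, X_3=(-3)
t=3: X=(-3), d=0 → +e1, X_4=(-2)
t=4: X=(-2), d=0 → +e1, X_5=(-1)
t=5: X=(-1), d=0 → +e1, X_6=(0)
t=6: X=(0), d=0 → +e1, X_7=(1)

5


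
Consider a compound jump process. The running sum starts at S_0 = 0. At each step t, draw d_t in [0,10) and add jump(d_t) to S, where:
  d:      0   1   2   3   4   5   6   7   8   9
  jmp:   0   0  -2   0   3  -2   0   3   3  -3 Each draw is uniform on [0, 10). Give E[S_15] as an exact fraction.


3

Outcome values over d=0..9: [0, 0, -2, 0, 3, -2, 0, 3, 3, -3]
Σy = 2, Σy² = 44, M = 10
μ = 2/10 = 1/5,  σ² = 44/10 − (1/5)² = 109/25
E[S_15] = 0 + 15·(1/5) = 3


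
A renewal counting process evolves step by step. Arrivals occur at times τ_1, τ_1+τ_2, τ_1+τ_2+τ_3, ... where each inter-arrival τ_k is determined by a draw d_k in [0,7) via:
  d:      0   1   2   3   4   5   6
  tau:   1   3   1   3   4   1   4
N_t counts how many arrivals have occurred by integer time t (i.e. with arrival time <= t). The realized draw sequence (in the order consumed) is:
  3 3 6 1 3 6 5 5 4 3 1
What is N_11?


3

draw d_1=3: τ_1=3, arrival time A_1=3
draw d_2=3: τ_2=3, arrival time A_2=6
draw d_3=6: τ_3=4, arrival time A_3=10
draw d_4=1: τ_4=3, arrival time A_4=13
draw d_5=3: τ_5=3, arrival time A_5=16
draw d_6=6: τ_6=4, arrival time A_6=20
draw d_7=5: τ_7=1, arrival time A_7=21
draw d_8=5: τ_8=1, arrival time A_8=22
draw d_9=4: τ_9=4, arrival time A_9=26
draw d_10=3: τ_10=3, arrival time A_10=29
draw d_11=1: τ_11=3, arrival time A_11=32
N_t over t=0..11: 0:0 1:0 2:0 3:1 4:1 5:1 6:2 7:2 8:2 9:2 10:3 11:3


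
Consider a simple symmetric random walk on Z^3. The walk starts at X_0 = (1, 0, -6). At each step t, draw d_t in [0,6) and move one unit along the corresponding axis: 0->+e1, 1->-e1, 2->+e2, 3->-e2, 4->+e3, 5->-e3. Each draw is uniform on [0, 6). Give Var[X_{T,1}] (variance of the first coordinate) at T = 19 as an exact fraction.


Outcome values over d=0..5: [1, -1, 0, 0, 0, 0]
Σy = 0, Σy² = 2, M = 6
μ = 0/6 = 0,  σ² = 2/6 − (0)² = 1/3
Independent increments: Var[X_19] = 19·σ² = 19·(1/3) = 19/3

19/3


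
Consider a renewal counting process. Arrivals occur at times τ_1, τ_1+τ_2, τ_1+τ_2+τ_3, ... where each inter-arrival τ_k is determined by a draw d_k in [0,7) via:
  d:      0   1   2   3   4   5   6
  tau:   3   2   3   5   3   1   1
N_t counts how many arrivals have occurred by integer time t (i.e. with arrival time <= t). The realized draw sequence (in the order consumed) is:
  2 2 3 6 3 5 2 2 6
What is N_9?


2

draw d_1=2: τ_1=3, arrival time A_1=3
draw d_2=2: τ_2=3, arrival time A_2=6
draw d_3=3: τ_3=5, arrival time A_3=11
draw d_4=6: τ_4=1, arrival time A_4=12
draw d_5=3: τ_5=5, arrival time A_5=17
draw d_6=5: τ_6=1, arrival time A_6=18
draw d_7=2: τ_7=3, arrival time A_7=21
draw d_8=2: τ_8=3, arrival time A_8=24
draw d_9=6: τ_9=1, arrival time A_9=25
N_t over t=0..9: 0:0 1:0 2:0 3:1 4:1 5:1 6:2 7:2 8:2 9:2


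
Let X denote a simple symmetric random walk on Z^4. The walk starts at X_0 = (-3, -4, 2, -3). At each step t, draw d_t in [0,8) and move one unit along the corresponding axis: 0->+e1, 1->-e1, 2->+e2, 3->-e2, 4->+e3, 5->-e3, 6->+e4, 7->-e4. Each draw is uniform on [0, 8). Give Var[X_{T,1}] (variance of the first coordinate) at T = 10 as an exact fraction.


Outcome values over d=0..7: [1, -1, 0, 0, 0, 0, 0, 0]
Σy = 0, Σy² = 2, M = 8
μ = 0/8 = 0,  σ² = 2/8 − (0)² = 1/4
Independent increments: Var[X_10] = 10·σ² = 10·(1/4) = 5/2

5/2


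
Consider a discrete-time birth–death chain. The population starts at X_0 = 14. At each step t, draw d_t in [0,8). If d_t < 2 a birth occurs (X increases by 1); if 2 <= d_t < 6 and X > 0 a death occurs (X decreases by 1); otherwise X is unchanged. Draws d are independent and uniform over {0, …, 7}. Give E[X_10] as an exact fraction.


X can drop by at most 1 per step and X_0 = 14 > T = 10, so X_t >= 14 − t >= 4 > 0 for every t <= 10: the floor at 0 (the 'and X > 0' condition) never binds. Hence X_10 = X_0 + Σ_{t<10} Y_t with i.i.d. increments Y_t = y(d_t) ∈ {+1, −1, 0}.
Outcome values over d=0..7: [1, 1, -1, -1, -1, -1, 0, 0]
Σy = -2, Σy² = 6, M = 8
μ = -2/8 = -1/4,  σ² = 6/8 − (-1/4)² = 11/16
E[X_10] = 14 + 10·(-1/4) = 23/2

23/2


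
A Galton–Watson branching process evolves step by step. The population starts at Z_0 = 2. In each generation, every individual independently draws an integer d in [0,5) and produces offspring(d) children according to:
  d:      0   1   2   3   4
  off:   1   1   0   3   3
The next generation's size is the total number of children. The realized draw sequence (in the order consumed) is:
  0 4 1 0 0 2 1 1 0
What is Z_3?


gen 0: Z_0=2, draws=[0, 4], offspring=[1, 3], Z_1=4
gen 1: Z_1=4, draws=[1, 0, 0, 2], offspring=[1, 1, 1, 0], Z_2=3
gen 2: Z_2=3, draws=[1, 1, 0], offspring=[1, 1, 1], Z_3=3

3


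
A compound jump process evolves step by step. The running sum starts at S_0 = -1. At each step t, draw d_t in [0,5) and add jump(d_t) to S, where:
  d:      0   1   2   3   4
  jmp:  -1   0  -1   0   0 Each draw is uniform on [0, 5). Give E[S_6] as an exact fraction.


-17/5

Outcome values over d=0..4: [-1, 0, -1, 0, 0]
Σy = -2, Σy² = 2, M = 5
μ = -2/5 = -2/5,  σ² = 2/5 − (-2/5)² = 6/25
E[S_6] = -1 + 6·(-2/5) = -17/5


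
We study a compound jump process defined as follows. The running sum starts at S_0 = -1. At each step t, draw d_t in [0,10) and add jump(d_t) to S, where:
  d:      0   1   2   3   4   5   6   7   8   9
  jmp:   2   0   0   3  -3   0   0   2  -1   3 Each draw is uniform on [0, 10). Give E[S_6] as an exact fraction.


Outcome values over d=0..9: [2, 0, 0, 3, -3, 0, 0, 2, -1, 3]
Σy = 6, Σy² = 36, M = 10
μ = 6/10 = 3/5,  σ² = 36/10 − (3/5)² = 81/25
E[S_6] = -1 + 6·(3/5) = 13/5

13/5


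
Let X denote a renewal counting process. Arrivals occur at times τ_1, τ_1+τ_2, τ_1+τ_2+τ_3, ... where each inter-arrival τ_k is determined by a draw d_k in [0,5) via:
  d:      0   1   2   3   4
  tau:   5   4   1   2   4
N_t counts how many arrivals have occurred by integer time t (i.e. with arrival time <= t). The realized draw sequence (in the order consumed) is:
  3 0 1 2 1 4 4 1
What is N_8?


draw d_1=3: τ_1=2, arrival time A_1=2
draw d_2=0: τ_2=5, arrival time A_2=7
draw d_3=1: τ_3=4, arrival time A_3=11
draw d_4=2: τ_4=1, arrival time A_4=12
draw d_5=1: τ_5=4, arrival time A_5=16
draw d_6=4: τ_6=4, arrival time A_6=20
draw d_7=4: τ_7=4, arrival time A_7=24
draw d_8=1: τ_8=4, arrival time A_8=28
N_t over t=0..8: 0:0 1:0 2:1 3:1 4:1 5:1 6:1 7:2 8:2

2


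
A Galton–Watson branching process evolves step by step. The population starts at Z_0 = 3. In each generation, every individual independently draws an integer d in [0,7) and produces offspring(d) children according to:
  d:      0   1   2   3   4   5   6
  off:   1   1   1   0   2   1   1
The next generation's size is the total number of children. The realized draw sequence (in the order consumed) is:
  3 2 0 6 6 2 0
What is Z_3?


2

gen 0: Z_0=3, draws=[3, 2, 0], offspring=[0, 1, 1], Z_1=2
gen 1: Z_1=2, draws=[6, 6], offspring=[1, 1], Z_2=2
gen 2: Z_2=2, draws=[2, 0], offspring=[1, 1], Z_3=2


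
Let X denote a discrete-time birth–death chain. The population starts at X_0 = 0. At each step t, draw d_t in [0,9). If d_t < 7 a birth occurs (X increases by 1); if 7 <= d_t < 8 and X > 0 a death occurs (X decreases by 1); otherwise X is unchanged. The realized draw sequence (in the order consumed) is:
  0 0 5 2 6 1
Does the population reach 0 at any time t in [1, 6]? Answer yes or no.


t=0: X=0, d=0 → birth, X_1=1
t=1: X=1, d=0 → birth, X_2=2
t=2: X=2, d=5 → birth, X_3=3
t=3: X=3, d=2 → birth, X_4=4
t=4: X=4, d=6 → birth, X_5=5
t=5: X=5, d=1 → birth, X_6=6

no


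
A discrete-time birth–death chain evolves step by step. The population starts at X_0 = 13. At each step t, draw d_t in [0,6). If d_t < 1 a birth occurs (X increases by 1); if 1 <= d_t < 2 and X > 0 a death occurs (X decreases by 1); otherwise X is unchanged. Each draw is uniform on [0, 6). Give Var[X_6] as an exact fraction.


2

X can drop by at most 1 per step and X_0 = 13 > T = 6, so X_t >= 13 − t >= 7 > 0 for every t <= 6: the floor at 0 (the 'and X > 0' condition) never binds. Hence X_6 = X_0 + Σ_{t<6} Y_t with i.i.d. increments Y_t = y(d_t) ∈ {+1, −1, 0}.
Outcome values over d=0..5: [1, -1, 0, 0, 0, 0]
Σy = 0, Σy² = 2, M = 6
μ = 0/6 = 0,  σ² = 2/6 − (0)² = 1/3
Independent increments: Var[X_6] = 6·σ² = 6·(1/3) = 2


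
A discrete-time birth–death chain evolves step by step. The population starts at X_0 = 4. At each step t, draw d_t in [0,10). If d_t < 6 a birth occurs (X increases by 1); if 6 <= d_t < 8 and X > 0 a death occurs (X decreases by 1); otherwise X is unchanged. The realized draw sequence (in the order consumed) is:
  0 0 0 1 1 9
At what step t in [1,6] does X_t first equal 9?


5

t=0: X=4, d=0 → birth, X_1=5
t=1: X=5, d=0 → birth, X_2=6
t=2: X=6, d=0 → birth, X_3=7
t=3: X=7, d=1 → birth, X_4=8
t=4: X=8, d=1 → birth, X_5=9
t=5: X=9, d=9 → hold, X_6=9


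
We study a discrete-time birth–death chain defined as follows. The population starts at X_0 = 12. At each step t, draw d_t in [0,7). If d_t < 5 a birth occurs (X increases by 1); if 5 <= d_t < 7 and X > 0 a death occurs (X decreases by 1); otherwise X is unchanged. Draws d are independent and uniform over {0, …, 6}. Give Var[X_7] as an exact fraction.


40/7

X can drop by at most 1 per step and X_0 = 12 > T = 7, so X_t >= 12 − t >= 5 > 0 for every t <= 7: the floor at 0 (the 'and X > 0' condition) never binds. Hence X_7 = X_0 + Σ_{t<7} Y_t with i.i.d. increments Y_t = y(d_t) ∈ {+1, −1, 0}.
Outcome values over d=0..6: [1, 1, 1, 1, 1, -1, -1]
Σy = 3, Σy² = 7, M = 7
μ = 3/7 = 3/7,  σ² = 7/7 − (3/7)² = 40/49
Independent increments: Var[X_7] = 7·σ² = 7·(40/49) = 40/7


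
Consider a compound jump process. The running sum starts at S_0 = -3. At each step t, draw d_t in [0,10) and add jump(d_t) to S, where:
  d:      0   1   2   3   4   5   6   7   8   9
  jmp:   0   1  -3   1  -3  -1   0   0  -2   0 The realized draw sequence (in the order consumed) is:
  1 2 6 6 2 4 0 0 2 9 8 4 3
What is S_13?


-18

t=0: S=-3, d=1, jump=1, S_1=-2
t=1: S=-2, d=2, jump=-3, S_2=-5
t=2: S=-5, d=6, jump=0, S_3=-5
t=3: S=-5, d=6, jump=0, S_4=-5
t=4: S=-5, d=2, jump=-3, S_5=-8
t=5: S=-8, d=4, jump=-3, S_6=-11
t=6: S=-11, d=0, jump=0, S_7=-11
t=7: S=-11, d=0, jump=0, S_8=-11
t=8: S=-11, d=2, jump=-3, S_9=-14
t=9: S=-14, d=9, jump=0, S_10=-14
t=10: S=-14, d=8, jump=-2, S_11=-16
t=11: S=-16, d=4, jump=-3, S_12=-19
t=12: S=-19, d=3, jump=1, S_13=-18


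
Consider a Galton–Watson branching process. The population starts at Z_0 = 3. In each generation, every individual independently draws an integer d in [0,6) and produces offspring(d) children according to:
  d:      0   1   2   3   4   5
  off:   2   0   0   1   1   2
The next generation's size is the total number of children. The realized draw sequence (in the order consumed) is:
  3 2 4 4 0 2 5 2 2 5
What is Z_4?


2

gen 0: Z_0=3, draws=[3, 2, 4], offspring=[1, 0, 1], Z_1=2
gen 1: Z_1=2, draws=[4, 0], offspring=[1, 2], Z_2=3
gen 2: Z_2=3, draws=[2, 5, 2], offspring=[0, 2, 0], Z_3=2
gen 3: Z_3=2, draws=[2, 5], offspring=[0, 2], Z_4=2


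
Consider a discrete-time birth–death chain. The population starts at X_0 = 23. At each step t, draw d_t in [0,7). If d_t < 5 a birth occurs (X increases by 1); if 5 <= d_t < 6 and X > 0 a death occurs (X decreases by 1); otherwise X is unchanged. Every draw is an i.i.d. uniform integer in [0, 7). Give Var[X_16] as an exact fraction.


X can drop by at most 1 per step and X_0 = 23 > T = 16, so X_t >= 23 − t >= 7 > 0 for every t <= 16: the floor at 0 (the 'and X > 0' condition) never binds. Hence X_16 = X_0 + Σ_{t<16} Y_t with i.i.d. increments Y_t = y(d_t) ∈ {+1, −1, 0}.
Outcome values over d=0..6: [1, 1, 1, 1, 1, -1, 0]
Σy = 4, Σy² = 6, M = 7
μ = 4/7 = 4/7,  σ² = 6/7 − (4/7)² = 26/49
Independent increments: Var[X_16] = 16·σ² = 16·(26/49) = 416/49

416/49


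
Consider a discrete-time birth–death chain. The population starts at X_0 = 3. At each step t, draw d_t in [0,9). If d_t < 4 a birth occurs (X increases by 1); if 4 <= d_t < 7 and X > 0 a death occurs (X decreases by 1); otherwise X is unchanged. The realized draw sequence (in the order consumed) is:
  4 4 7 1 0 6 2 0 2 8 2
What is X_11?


t=0: X=3, d=4 → death, X_1=2
t=1: X=2, d=4 → death, X_2=1
t=2: X=1, d=7 → hold, X_3=1
t=3: X=1, d=1 → birth, X_4=2
t=4: X=2, d=0 → birth, X_5=3
t=5: X=3, d=6 → death, X_6=2
t=6: X=2, d=2 → birth, X_7=3
t=7: X=3, d=0 → birth, X_8=4
t=8: X=4, d=2 → birth, X_9=5
t=9: X=5, d=8 → hold, X_10=5
t=10: X=5, d=2 → birth, X_11=6

6


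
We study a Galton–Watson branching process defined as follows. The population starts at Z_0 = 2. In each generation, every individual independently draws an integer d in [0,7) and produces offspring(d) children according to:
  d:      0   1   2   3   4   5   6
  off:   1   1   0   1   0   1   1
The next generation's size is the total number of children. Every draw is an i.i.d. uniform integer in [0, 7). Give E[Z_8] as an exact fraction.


Outcome values over d=0..6: [1, 1, 0, 1, 0, 1, 1]
Σy = 5, Σy² = 5, M = 7
μ = 5/7 = 5/7,  σ² = 5/7 − (5/7)² = 10/49
E[Z_0] = 2
E[Z_1] = 5/7·E[Z_0] = 10/7
E[Z_2] = 5/7·E[Z_1] = 50/49
E[Z_3] = 5/7·E[Z_2] = 250/343
E[Z_4] = 5/7·E[Z_3] = 1250/2401
E[Z_5] = 5/7·E[Z_4] = 6250/16807
E[Z_6] = 5/7·E[Z_5] = 31250/117649
E[Z_7] = 5/7·E[Z_6] = 156250/823543
E[Z_8] = 5/7·E[Z_7] = 781250/5764801

781250/5764801


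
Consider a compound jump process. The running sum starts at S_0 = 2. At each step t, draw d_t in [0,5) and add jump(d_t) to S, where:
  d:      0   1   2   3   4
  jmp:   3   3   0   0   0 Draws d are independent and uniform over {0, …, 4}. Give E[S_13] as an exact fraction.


Outcome values over d=0..4: [3, 3, 0, 0, 0]
Σy = 6, Σy² = 18, M = 5
μ = 6/5 = 6/5,  σ² = 18/5 − (6/5)² = 54/25
E[S_13] = 2 + 13·(6/5) = 88/5

88/5


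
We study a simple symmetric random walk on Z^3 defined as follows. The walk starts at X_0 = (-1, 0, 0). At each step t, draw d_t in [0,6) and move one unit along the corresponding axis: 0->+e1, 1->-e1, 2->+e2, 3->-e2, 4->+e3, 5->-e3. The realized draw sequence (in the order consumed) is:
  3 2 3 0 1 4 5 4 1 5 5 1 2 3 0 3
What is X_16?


(-2, -2, -1)

t=0: X=(-1, 0, 0), d=3 → -e2, X_1=(-1, -1, 0)
t=1: X=(-1, -1, 0), d=2 → +e2, X_2=(-1, 0, 0)
t=2: X=(-1, 0, 0), d=3 → -e2, X_3=(-1, -1, 0)
t=3: X=(-1, -1, 0), d=0 → +e1, X_4=(0, -1, 0)
t=4: X=(0, -1, 0), d=1 → -e1, X_5=(-1, -1, 0)
t=5: X=(-1, -1, 0), d=4 → +e3, X_6=(-1, -1, 1)
t=6: X=(-1, -1, 1), d=5 → -e3, X_7=(-1, -1, 0)
t=7: X=(-1, -1, 0), d=4 → +e3, X_8=(-1, -1, 1)
t=8: X=(-1, -1, 1), d=1 → -e1, X_9=(-2, -1, 1)
t=9: X=(-2, -1, 1), d=5 → -e3, X_10=(-2, -1, 0)
t=10: X=(-2, -1, 0), d=5 → -e3, X_11=(-2, -1, -1)
t=11: X=(-2, -1, -1), d=1 → -e1, X_12=(-3, -1, -1)
t=12: X=(-3, -1, -1), d=2 → +e2, X_13=(-3, 0, -1)
t=13: X=(-3, 0, -1), d=3 → -e2, X_14=(-3, -1, -1)
t=14: X=(-3, -1, -1), d=0 → +e1, X_15=(-2, -1, -1)
t=15: X=(-2, -1, -1), d=3 → -e2, X_16=(-2, -2, -1)


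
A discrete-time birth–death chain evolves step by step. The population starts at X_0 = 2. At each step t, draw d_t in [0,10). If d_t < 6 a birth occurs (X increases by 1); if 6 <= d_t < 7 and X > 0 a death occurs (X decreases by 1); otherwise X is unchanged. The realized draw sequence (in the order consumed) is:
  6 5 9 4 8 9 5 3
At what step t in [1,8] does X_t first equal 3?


t=0: X=2, d=6 → death, X_1=1
t=1: X=1, d=5 → birth, X_2=2
t=2: X=2, d=9 → hold, X_3=2
t=3: X=2, d=4 → birth, X_4=3
t=4: X=3, d=8 → hold, X_5=3
t=5: X=3, d=9 → hold, X_6=3
t=6: X=3, d=5 → birth, X_7=4
t=7: X=4, d=3 → birth, X_8=5

4


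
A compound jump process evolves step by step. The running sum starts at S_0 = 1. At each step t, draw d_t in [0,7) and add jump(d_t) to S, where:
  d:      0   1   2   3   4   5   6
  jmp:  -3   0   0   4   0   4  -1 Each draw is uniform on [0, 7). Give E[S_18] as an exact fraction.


Outcome values over d=0..6: [-3, 0, 0, 4, 0, 4, -1]
Σy = 4, Σy² = 42, M = 7
μ = 4/7 = 4/7,  σ² = 42/7 − (4/7)² = 278/49
E[S_18] = 1 + 18·(4/7) = 79/7

79/7


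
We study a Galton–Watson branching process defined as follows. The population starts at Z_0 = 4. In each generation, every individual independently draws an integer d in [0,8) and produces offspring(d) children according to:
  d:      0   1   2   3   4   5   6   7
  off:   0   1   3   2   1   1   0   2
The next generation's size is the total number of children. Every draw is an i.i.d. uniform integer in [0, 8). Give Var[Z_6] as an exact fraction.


540421875/4194304

Outcome values over d=0..7: [0, 1, 3, 2, 1, 1, 0, 2]
Σy = 10, Σy² = 20, M = 8
μ = 10/8 = 5/4,  σ² = 20/8 − (5/4)² = 15/16
V_0 = 0, E_0 = 4
V_1 = 15/16·E_0 + (5/4)²·V_0 = 15/4;  E_1 = 5
V_2 = 15/16·E_1 + (5/4)²·V_1 = 675/64;  E_2 = 25/4
V_3 = 15/16·E_2 + (5/4)²·V_2 = 22875/1024;  E_3 = 125/16
V_4 = 15/16·E_3 + (5/4)²·V_3 = 691875/16384;  E_4 = 625/64
V_5 = 15/16·E_4 + (5/4)²·V_4 = 19696875/262144;  E_5 = 3125/256
V_6 = 15/16·E_5 + (5/4)²·V_5 = 540421875/4194304;  E_6 = 15625/1024


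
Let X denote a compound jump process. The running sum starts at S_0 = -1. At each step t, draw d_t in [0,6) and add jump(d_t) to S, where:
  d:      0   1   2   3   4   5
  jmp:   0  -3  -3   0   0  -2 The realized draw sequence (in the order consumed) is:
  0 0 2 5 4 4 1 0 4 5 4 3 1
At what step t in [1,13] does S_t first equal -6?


t=0: S=-1, d=0, jump=0, S_1=-1
t=1: S=-1, d=0, jump=0, S_2=-1
t=2: S=-1, d=2, jump=-3, S_3=-4
t=3: S=-4, d=5, jump=-2, S_4=-6
t=4: S=-6, d=4, jump=0, S_5=-6
t=5: S=-6, d=4, jump=0, S_6=-6
t=6: S=-6, d=1, jump=-3, S_7=-9
t=7: S=-9, d=0, jump=0, S_8=-9
t=8: S=-9, d=4, jump=0, S_9=-9
t=9: S=-9, d=5, jump=-2, S_10=-11
t=10: S=-11, d=4, jump=0, S_11=-11
t=11: S=-11, d=3, jump=0, S_12=-11
t=12: S=-11, d=1, jump=-3, S_13=-14

4


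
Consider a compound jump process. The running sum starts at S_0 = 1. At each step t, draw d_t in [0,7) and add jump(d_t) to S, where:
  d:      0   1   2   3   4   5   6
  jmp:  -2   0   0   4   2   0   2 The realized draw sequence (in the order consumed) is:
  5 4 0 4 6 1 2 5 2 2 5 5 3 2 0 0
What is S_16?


5

t=0: S=1, d=5, jump=0, S_1=1
t=1: S=1, d=4, jump=2, S_2=3
t=2: S=3, d=0, jump=-2, S_3=1
t=3: S=1, d=4, jump=2, S_4=3
t=4: S=3, d=6, jump=2, S_5=5
t=5: S=5, d=1, jump=0, S_6=5
t=6: S=5, d=2, jump=0, S_7=5
t=7: S=5, d=5, jump=0, S_8=5
t=8: S=5, d=2, jump=0, S_9=5
t=9: S=5, d=2, jump=0, S_10=5
t=10: S=5, d=5, jump=0, S_11=5
t=11: S=5, d=5, jump=0, S_12=5
t=12: S=5, d=3, jump=4, S_13=9
t=13: S=9, d=2, jump=0, S_14=9
t=14: S=9, d=0, jump=-2, S_15=7
t=15: S=7, d=0, jump=-2, S_16=5


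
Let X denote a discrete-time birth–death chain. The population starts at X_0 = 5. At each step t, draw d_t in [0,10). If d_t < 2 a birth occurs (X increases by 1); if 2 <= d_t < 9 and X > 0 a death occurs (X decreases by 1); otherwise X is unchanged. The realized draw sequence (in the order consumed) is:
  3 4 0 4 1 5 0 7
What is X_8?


t=0: X=5, d=3 → death, X_1=4
t=1: X=4, d=4 → death, X_2=3
t=2: X=3, d=0 → birth, X_3=4
t=3: X=4, d=4 → death, X_4=3
t=4: X=3, d=1 → birth, X_5=4
t=5: X=4, d=5 → death, X_6=3
t=6: X=3, d=0 → birth, X_7=4
t=7: X=4, d=7 → death, X_8=3

3


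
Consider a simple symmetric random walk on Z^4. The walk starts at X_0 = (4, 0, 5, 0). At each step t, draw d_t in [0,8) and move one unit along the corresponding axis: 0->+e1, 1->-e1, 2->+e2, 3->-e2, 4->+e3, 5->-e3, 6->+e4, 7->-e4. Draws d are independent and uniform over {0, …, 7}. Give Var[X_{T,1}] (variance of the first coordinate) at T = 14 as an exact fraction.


7/2

Outcome values over d=0..7: [1, -1, 0, 0, 0, 0, 0, 0]
Σy = 0, Σy² = 2, M = 8
μ = 0/8 = 0,  σ² = 2/8 − (0)² = 1/4
Independent increments: Var[X_14] = 14·σ² = 14·(1/4) = 7/2


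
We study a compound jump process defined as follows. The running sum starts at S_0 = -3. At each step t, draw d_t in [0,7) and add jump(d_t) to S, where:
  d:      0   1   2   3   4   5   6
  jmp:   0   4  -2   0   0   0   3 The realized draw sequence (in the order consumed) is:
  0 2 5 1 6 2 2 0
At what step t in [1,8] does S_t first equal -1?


4

t=0: S=-3, d=0, jump=0, S_1=-3
t=1: S=-3, d=2, jump=-2, S_2=-5
t=2: S=-5, d=5, jump=0, S_3=-5
t=3: S=-5, d=1, jump=4, S_4=-1
t=4: S=-1, d=6, jump=3, S_5=2
t=5: S=2, d=2, jump=-2, S_6=0
t=6: S=0, d=2, jump=-2, S_7=-2
t=7: S=-2, d=0, jump=0, S_8=-2


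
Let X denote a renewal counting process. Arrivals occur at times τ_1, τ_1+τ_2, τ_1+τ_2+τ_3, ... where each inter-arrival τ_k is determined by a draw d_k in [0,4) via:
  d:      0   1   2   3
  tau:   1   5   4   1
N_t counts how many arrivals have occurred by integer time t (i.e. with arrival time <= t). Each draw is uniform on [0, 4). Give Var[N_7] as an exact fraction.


Inter-arrival values over d=0..3: [1, 5, 4, 1]
Each d has probability 1/4, so the pmf of τ is: f(1) = 1/2, f(4) = 1/4, f(5) = 1/4
Let p_n(j) = P(N_n = j), with p_0 = [1]. Condition on τ_1: p_n(0) = P(τ > n), and for j >= 1, p_n(j) = Σ_{k<=n} f(k)·p_{n−k}(j−1)
p_1 = [1/2, 1/2]  (j = 0..1)
p_2 = [1/2, 1/4, 1/4]  (j = 0..2)
p_3 = [1/2, 1/4, 1/8, 1/8]  (j = 0..3)
p_4 = [1/4, 1/2, 1/8, 1/16, 1/16]  (j = 0..4)
p_5 = [0, 1/2, 3/8, 1/16, 1/32, 1/32]  (j = 0..5)
p_6 = [0, 1/4, 7/16, 1/4, 1/32, 1/64, 1/64]  (j = 0..6)
p_7 = [0, 1/4, 1/4, 5/16, 5/32, 1/64, 1/128, 1/128]  (j = 0..7)
E[N_7] = Σ j·p_7(j) = 319/128;  E[N_7²] = Σ j²·p_7(j) = 975/128
Var[N_7] = 975/128 − (319/128)² = 23039/16384

23039/16384


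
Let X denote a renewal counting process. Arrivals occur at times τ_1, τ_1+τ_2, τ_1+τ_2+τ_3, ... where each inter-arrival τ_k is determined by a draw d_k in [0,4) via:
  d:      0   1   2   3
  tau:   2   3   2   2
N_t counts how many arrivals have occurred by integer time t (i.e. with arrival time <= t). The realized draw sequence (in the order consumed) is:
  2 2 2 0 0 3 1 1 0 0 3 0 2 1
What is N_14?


draw d_1=2: τ_1=2, arrival time A_1=2
draw d_2=2: τ_2=2, arrival time A_2=4
draw d_3=2: τ_3=2, arrival time A_3=6
draw d_4=0: τ_4=2, arrival time A_4=8
draw d_5=0: τ_5=2, arrival time A_5=10
draw d_6=3: τ_6=2, arrival time A_6=12
draw d_7=1: τ_7=3, arrival time A_7=15
draw d_8=1: τ_8=3, arrival time A_8=18
draw d_9=0: τ_9=2, arrival time A_9=20
draw d_10=0: τ_10=2, arrival time A_10=22
draw d_11=3: τ_11=2, arrival time A_11=24
draw d_12=0: τ_12=2, arrival time A_12=26
draw d_13=2: τ_13=2, arrival time A_13=28
draw d_14=1: τ_14=3, arrival time A_14=31
N_t over t=0..14: 0:0 1:0 2:1 3:1 4:2 5:2 6:3 7:3 8:4 9:4 10:5 11:5 12:6 13:6 14:6

6


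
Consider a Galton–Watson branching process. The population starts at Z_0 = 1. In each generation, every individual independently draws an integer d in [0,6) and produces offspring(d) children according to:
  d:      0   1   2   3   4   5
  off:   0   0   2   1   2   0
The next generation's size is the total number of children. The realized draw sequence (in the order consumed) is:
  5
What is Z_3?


0

gen 0: Z_0=1, draws=[5], offspring=[0], Z_1=0
gen 1: Z_1=0, draws=[], offspring=[], Z_2=0
gen 2: Z_2=0, draws=[], offspring=[], Z_3=0


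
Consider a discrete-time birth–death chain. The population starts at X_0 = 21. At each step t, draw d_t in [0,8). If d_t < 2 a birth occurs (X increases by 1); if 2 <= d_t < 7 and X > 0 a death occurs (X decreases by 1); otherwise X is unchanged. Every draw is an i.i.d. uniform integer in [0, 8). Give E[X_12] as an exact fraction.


X can drop by at most 1 per step and X_0 = 21 > T = 12, so X_t >= 21 − t >= 9 > 0 for every t <= 12: the floor at 0 (the 'and X > 0' condition) never binds. Hence X_12 = X_0 + Σ_{t<12} Y_t with i.i.d. increments Y_t = y(d_t) ∈ {+1, −1, 0}.
Outcome values over d=0..7: [1, 1, -1, -1, -1, -1, -1, 0]
Σy = -3, Σy² = 7, M = 8
μ = -3/8 = -3/8,  σ² = 7/8 − (-3/8)² = 47/64
E[X_12] = 21 + 12·(-3/8) = 33/2

33/2


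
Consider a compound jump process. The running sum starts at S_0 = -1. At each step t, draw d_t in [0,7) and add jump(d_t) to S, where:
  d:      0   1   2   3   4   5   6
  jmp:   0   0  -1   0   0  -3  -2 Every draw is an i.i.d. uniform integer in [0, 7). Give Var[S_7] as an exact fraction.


62/7

Outcome values over d=0..6: [0, 0, -1, 0, 0, -3, -2]
Σy = -6, Σy² = 14, M = 7
μ = -6/7 = -6/7,  σ² = 14/7 − (-6/7)² = 62/49
Independent increments: Var[S_7] = 7·σ² = 7·(62/49) = 62/7


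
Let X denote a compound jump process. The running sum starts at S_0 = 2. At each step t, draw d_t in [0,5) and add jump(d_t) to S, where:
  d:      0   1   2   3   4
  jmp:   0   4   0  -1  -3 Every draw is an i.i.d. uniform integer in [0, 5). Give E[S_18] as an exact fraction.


2

Outcome values over d=0..4: [0, 4, 0, -1, -3]
Σy = 0, Σy² = 26, M = 5
μ = 0/5 = 0,  σ² = 26/5 − (0)² = 26/5
E[S_18] = 2 + 18·(0) = 2


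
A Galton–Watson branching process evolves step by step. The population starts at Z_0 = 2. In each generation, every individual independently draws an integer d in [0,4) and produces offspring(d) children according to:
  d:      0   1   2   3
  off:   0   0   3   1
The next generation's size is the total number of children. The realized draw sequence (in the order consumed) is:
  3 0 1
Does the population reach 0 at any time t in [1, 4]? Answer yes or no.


yes

gen 0: Z_0=2, draws=[3, 0], offspring=[1, 0], Z_1=1
gen 1: Z_1=1, draws=[1], offspring=[0], Z_2=0
gen 2: Z_2=0, draws=[], offspring=[], Z_3=0
gen 3: Z_3=0, draws=[], offspring=[], Z_4=0


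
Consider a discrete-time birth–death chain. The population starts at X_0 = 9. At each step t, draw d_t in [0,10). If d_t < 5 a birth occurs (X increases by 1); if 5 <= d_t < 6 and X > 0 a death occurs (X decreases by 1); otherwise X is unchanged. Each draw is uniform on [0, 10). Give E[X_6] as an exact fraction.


X can drop by at most 1 per step and X_0 = 9 > T = 6, so X_t >= 9 − t >= 3 > 0 for every t <= 6: the floor at 0 (the 'and X > 0' condition) never binds. Hence X_6 = X_0 + Σ_{t<6} Y_t with i.i.d. increments Y_t = y(d_t) ∈ {+1, −1, 0}.
Outcome values over d=0..9: [1, 1, 1, 1, 1, -1, 0, 0, 0, 0]
Σy = 4, Σy² = 6, M = 10
μ = 4/10 = 2/5,  σ² = 6/10 − (2/5)² = 11/25
E[X_6] = 9 + 6·(2/5) = 57/5

57/5


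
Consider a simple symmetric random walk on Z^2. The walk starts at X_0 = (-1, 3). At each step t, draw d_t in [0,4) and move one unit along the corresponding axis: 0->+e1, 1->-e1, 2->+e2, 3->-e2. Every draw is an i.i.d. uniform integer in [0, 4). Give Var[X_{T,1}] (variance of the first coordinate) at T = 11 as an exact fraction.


11/2

Outcome values over d=0..3: [1, -1, 0, 0]
Σy = 0, Σy² = 2, M = 4
μ = 0/4 = 0,  σ² = 2/4 − (0)² = 1/2
Independent increments: Var[X_11] = 11·σ² = 11·(1/2) = 11/2


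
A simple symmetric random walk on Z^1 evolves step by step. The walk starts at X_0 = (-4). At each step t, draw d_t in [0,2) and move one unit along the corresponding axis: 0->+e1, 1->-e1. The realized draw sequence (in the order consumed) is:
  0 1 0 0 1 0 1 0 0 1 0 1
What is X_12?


(-2)

t=0: X=(-4), d=0 → +e1, X_1=(-3)
t=1: X=(-3), d=1 → -e1, X_2=(-4)
t=2: X=(-4), d=0 → +e1, X_3=(-3)
t=3: X=(-3), d=0 → +e1, X_4=(-2)
t=4: X=(-2), d=1 → -e1, X_5=(-3)
t=5: X=(-3), d=0 → +e1, X_6=(-2)
t=6: X=(-2), d=1 → -e1, X_7=(-3)
t=7: X=(-3), d=0 → +e1, X_8=(-2)
t=8: X=(-2), d=0 → +e1, X_9=(-1)
t=9: X=(-1), d=1 → -e1, X_10=(-2)
t=10: X=(-2), d=0 → +e1, X_11=(-1)
t=11: X=(-1), d=1 → -e1, X_12=(-2)


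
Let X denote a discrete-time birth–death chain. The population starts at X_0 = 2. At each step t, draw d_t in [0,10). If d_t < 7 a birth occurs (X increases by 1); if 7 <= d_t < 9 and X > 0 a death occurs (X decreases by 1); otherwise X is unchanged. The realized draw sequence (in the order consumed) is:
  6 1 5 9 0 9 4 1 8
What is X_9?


7

t=0: X=2, d=6 → birth, X_1=3
t=1: X=3, d=1 → birth, X_2=4
t=2: X=4, d=5 → birth, X_3=5
t=3: X=5, d=9 → hold, X_4=5
t=4: X=5, d=0 → birth, X_5=6
t=5: X=6, d=9 → hold, X_6=6
t=6: X=6, d=4 → birth, X_7=7
t=7: X=7, d=1 → birth, X_8=8
t=8: X=8, d=8 → death, X_9=7


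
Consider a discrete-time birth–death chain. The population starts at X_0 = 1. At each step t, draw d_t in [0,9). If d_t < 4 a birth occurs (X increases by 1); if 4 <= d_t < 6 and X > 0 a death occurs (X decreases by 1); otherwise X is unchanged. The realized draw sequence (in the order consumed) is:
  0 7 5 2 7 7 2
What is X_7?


t=0: X=1, d=0 → birth, X_1=2
t=1: X=2, d=7 → hold, X_2=2
t=2: X=2, d=5 → death, X_3=1
t=3: X=1, d=2 → birth, X_4=2
t=4: X=2, d=7 → hold, X_5=2
t=5: X=2, d=7 → hold, X_6=2
t=6: X=2, d=2 → birth, X_7=3

3


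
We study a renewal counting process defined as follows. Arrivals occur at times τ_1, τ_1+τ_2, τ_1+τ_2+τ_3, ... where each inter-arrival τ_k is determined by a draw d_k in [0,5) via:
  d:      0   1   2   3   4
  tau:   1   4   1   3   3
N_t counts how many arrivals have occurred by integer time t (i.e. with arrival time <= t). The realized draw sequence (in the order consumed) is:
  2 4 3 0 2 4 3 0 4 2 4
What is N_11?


draw d_1=2: τ_1=1, arrival time A_1=1
draw d_2=4: τ_2=3, arrival time A_2=4
draw d_3=3: τ_3=3, arrival time A_3=7
draw d_4=0: τ_4=1, arrival time A_4=8
draw d_5=2: τ_5=1, arrival time A_5=9
draw d_6=4: τ_6=3, arrival time A_6=12
draw d_7=3: τ_7=3, arrival time A_7=15
draw d_8=0: τ_8=1, arrival time A_8=16
draw d_9=4: τ_9=3, arrival time A_9=19
draw d_10=2: τ_10=1, arrival time A_10=20
draw d_11=4: τ_11=3, arrival time A_11=23
N_t over t=0..11: 0:0 1:1 2:1 3:1 4:2 5:2 6:2 7:3 8:4 9:5 10:5 11:5

5


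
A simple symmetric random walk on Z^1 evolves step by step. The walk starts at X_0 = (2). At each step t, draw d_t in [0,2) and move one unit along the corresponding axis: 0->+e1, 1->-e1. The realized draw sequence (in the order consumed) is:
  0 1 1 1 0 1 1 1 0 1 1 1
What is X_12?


t=0: X=(2), d=0 → +e1, X_1=(3)
t=1: X=(3), d=1 → -e1, X_2=(2)
t=2: X=(2), d=1 → -e1, X_3=(1)
t=3: X=(1), d=1 → -e1, X_4=(0)
t=4: X=(0), d=0 → +e1, X_5=(1)
t=5: X=(1), d=1 → -e1, X_6=(0)
t=6: X=(0), d=1 → -e1, X_7=(-1)
t=7: X=(-1), d=1 → -e1, X_8=(-2)
t=8: X=(-2), d=0 → +e1, X_9=(-1)
t=9: X=(-1), d=1 → -e1, X_10=(-2)
t=10: X=(-2), d=1 → -e1, X_11=(-3)
t=11: X=(-3), d=1 → -e1, X_12=(-4)

(-4)


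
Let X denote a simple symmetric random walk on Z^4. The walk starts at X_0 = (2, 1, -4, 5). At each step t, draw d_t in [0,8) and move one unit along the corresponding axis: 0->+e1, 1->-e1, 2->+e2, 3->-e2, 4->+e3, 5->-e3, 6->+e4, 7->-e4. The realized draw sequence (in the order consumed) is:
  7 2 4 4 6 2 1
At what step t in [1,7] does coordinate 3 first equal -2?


4

t=0: X=(2, 1, -4, 5), d=7 → -e4, X_1=(2, 1, -4, 4)
t=1: X=(2, 1, -4, 4), d=2 → +e2, X_2=(2, 2, -4, 4)
t=2: X=(2, 2, -4, 4), d=4 → +e3, X_3=(2, 2, -3, 4)
t=3: X=(2, 2, -3, 4), d=4 → +e3, X_4=(2, 2, -2, 4)
t=4: X=(2, 2, -2, 4), d=6 → +e4, X_5=(2, 2, -2, 5)
t=5: X=(2, 2, -2, 5), d=2 → +e2, X_6=(2, 3, -2, 5)
t=6: X=(2, 3, -2, 5), d=1 → -e1, X_7=(1, 3, -2, 5)


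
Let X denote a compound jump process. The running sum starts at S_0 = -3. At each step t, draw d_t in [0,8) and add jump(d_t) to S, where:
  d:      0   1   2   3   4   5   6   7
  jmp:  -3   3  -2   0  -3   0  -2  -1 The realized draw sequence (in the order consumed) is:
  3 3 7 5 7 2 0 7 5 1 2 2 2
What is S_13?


t=0: S=-3, d=3, jump=0, S_1=-3
t=1: S=-3, d=3, jump=0, S_2=-3
t=2: S=-3, d=7, jump=-1, S_3=-4
t=3: S=-4, d=5, jump=0, S_4=-4
t=4: S=-4, d=7, jump=-1, S_5=-5
t=5: S=-5, d=2, jump=-2, S_6=-7
t=6: S=-7, d=0, jump=-3, S_7=-10
t=7: S=-10, d=7, jump=-1, S_8=-11
t=8: S=-11, d=5, jump=0, S_9=-11
t=9: S=-11, d=1, jump=3, S_10=-8
t=10: S=-8, d=2, jump=-2, S_11=-10
t=11: S=-10, d=2, jump=-2, S_12=-12
t=12: S=-12, d=2, jump=-2, S_13=-14

-14


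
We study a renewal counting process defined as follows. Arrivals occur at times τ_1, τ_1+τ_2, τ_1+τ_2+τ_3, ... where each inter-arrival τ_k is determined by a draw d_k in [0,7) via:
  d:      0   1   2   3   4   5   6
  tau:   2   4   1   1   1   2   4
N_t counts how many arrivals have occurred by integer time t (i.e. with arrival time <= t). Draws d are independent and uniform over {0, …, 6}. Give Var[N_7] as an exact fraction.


940797634922/678223072849

Inter-arrival values over d=0..6: [2, 4, 1, 1, 1, 2, 4]
Each d has probability 1/7, so the pmf of τ is: f(1) = 3/7, f(2) = 2/7, f(4) = 2/7
Let p_n(j) = P(N_n = j), with p_0 = [1]. Condition on τ_1: p_n(0) = P(τ > n), and for j >= 1, p_n(j) = Σ_{k<=n} f(k)·p_{n−k}(j−1)
p_1 = [4/7, 3/7]  (j = 0..1)
p_2 = [2/7, 26/49, 9/49]  (j = 0..2)
p_3 = [2/7, 2/7, 120/343, 27/343]  (j = 0..3)
p_4 = [0, 24/49, 94/343, 486/2401, 81/2401]  (j = 0..4)
p_5 = [0, 12/49, 142/343, 522/2401, 1836/16807, 243/16807]  (j = 0..5)
p_6 = [0, 4/49, 136/343, 740/2401, 2538/16807, 6642/117649, 729/117649]  (j = 0..6)
p_7 = [0, 4/49, 64/343, 932/2401, 3642/16807, 11286/117649, 23328/823543, 2187/823543]  (j = 0..7)
E[N_7] = Σ j·p_7(j) = 2597703/823543;  E[N_7²] = Σ j²·p_7(j) = 9336317/823543
Var[N_7] = 9336317/823543 − (2597703/823543)² = 940797634922/678223072849


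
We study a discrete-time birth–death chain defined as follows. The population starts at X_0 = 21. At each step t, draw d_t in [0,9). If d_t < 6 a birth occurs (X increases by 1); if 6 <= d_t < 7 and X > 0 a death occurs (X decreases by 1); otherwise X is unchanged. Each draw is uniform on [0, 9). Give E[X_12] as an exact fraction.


X can drop by at most 1 per step and X_0 = 21 > T = 12, so X_t >= 21 − t >= 9 > 0 for every t <= 12: the floor at 0 (the 'and X > 0' condition) never binds. Hence X_12 = X_0 + Σ_{t<12} Y_t with i.i.d. increments Y_t = y(d_t) ∈ {+1, −1, 0}.
Outcome values over d=0..8: [1, 1, 1, 1, 1, 1, -1, 0, 0]
Σy = 5, Σy² = 7, M = 9
μ = 5/9 = 5/9,  σ² = 7/9 − (5/9)² = 38/81
E[X_12] = 21 + 12·(5/9) = 83/3

83/3


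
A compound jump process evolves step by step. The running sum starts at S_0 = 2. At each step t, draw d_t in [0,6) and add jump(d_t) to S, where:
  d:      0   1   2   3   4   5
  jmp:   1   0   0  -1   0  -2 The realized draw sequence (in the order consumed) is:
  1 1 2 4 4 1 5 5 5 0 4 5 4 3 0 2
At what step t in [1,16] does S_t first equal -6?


t=0: S=2, d=1, jump=0, S_1=2
t=1: S=2, d=1, jump=0, S_2=2
t=2: S=2, d=2, jump=0, S_3=2
t=3: S=2, d=4, jump=0, S_4=2
t=4: S=2, d=4, jump=0, S_5=2
t=5: S=2, d=1, jump=0, S_6=2
t=6: S=2, d=5, jump=-2, S_7=0
t=7: S=0, d=5, jump=-2, S_8=-2
t=8: S=-2, d=5, jump=-2, S_9=-4
t=9: S=-4, d=0, jump=1, S_10=-3
t=10: S=-3, d=4, jump=0, S_11=-3
t=11: S=-3, d=5, jump=-2, S_12=-5
t=12: S=-5, d=4, jump=0, S_13=-5
t=13: S=-5, d=3, jump=-1, S_14=-6
t=14: S=-6, d=0, jump=1, S_15=-5
t=15: S=-5, d=2, jump=0, S_16=-5

14


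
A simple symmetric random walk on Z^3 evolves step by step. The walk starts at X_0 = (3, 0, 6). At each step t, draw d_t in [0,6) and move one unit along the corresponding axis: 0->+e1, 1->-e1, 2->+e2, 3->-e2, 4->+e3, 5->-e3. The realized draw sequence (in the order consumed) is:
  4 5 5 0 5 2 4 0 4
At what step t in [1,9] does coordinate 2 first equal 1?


6

t=0: X=(3, 0, 6), d=4 → +e3, X_1=(3, 0, 7)
t=1: X=(3, 0, 7), d=5 → -e3, X_2=(3, 0, 6)
t=2: X=(3, 0, 6), d=5 → -e3, X_3=(3, 0, 5)
t=3: X=(3, 0, 5), d=0 → +e1, X_4=(4, 0, 5)
t=4: X=(4, 0, 5), d=5 → -e3, X_5=(4, 0, 4)
t=5: X=(4, 0, 4), d=2 → +e2, X_6=(4, 1, 4)
t=6: X=(4, 1, 4), d=4 → +e3, X_7=(4, 1, 5)
t=7: X=(4, 1, 5), d=0 → +e1, X_8=(5, 1, 5)
t=8: X=(5, 1, 5), d=4 → +e3, X_9=(5, 1, 6)


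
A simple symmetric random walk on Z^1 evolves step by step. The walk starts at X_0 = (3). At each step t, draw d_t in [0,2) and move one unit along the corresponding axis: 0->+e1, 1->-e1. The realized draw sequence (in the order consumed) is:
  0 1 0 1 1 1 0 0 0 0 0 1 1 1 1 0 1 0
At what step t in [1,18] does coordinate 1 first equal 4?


t=0: X=(3), d=0 → +e1, X_1=(4)
t=1: X=(4), d=1 → -e1, X_2=(3)
t=2: X=(3), d=0 → +e1, X_3=(4)
t=3: X=(4), d=1 → -e1, X_4=(3)
t=4: X=(3), d=1 → -e1, X_5=(2)
t=5: X=(2), d=1 → -e1, X_6=(1)
t=6: X=(1), d=0 → +e1, X_7=(2)
t=7: X=(2), d=0 → +e1, X_8=(3)
t=8: X=(3), d=0 → +e1, X_9=(4)
t=9: X=(4), d=0 → +e1, X_10=(5)
t=10: X=(5), d=0 → +e1, X_11=(6)
t=11: X=(6), d=1 → -e1, X_12=(5)
t=12: X=(5), d=1 → -e1, X_13=(4)
t=13: X=(4), d=1 → -e1, X_14=(3)
t=14: X=(3), d=1 → -e1, X_15=(2)
t=15: X=(2), d=0 → +e1, X_16=(3)
t=16: X=(3), d=1 → -e1, X_17=(2)
t=17: X=(2), d=0 → +e1, X_18=(3)

1


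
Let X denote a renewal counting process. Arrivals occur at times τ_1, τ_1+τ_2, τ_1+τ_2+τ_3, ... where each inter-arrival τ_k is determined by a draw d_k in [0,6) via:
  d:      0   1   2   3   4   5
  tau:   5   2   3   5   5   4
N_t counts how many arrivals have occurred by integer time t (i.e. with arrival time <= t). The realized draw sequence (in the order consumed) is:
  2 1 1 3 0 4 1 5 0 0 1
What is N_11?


3

draw d_1=2: τ_1=3, arrival time A_1=3
draw d_2=1: τ_2=2, arrival time A_2=5
draw d_3=1: τ_3=2, arrival time A_3=7
draw d_4=3: τ_4=5, arrival time A_4=12
draw d_5=0: τ_5=5, arrival time A_5=17
draw d_6=4: τ_6=5, arrival time A_6=22
draw d_7=1: τ_7=2, arrival time A_7=24
draw d_8=5: τ_8=4, arrival time A_8=28
draw d_9=0: τ_9=5, arrival time A_9=33
draw d_10=0: τ_10=5, arrival time A_10=38
draw d_11=1: τ_11=2, arrival time A_11=40
N_t over t=0..11: 0:0 1:0 2:0 3:1 4:1 5:2 6:2 7:3 8:3 9:3 10:3 11:3


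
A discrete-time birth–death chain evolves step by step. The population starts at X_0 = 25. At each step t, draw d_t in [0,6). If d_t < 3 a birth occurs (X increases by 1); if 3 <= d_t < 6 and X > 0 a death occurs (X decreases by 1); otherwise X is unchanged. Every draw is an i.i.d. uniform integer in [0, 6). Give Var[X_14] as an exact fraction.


14

X can drop by at most 1 per step and X_0 = 25 > T = 14, so X_t >= 25 − t >= 11 > 0 for every t <= 14: the floor at 0 (the 'and X > 0' condition) never binds. Hence X_14 = X_0 + Σ_{t<14} Y_t with i.i.d. increments Y_t = y(d_t) ∈ {+1, −1, 0}.
Outcome values over d=0..5: [1, 1, 1, -1, -1, -1]
Σy = 0, Σy² = 6, M = 6
μ = 0/6 = 0,  σ² = 6/6 − (0)² = 1
Independent increments: Var[X_14] = 14·σ² = 14·(1) = 14


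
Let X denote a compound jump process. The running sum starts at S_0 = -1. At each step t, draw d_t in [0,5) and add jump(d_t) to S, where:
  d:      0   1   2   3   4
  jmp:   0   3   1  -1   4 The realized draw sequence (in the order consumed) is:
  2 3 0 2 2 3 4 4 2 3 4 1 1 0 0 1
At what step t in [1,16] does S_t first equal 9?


9

t=0: S=-1, d=2, jump=1, S_1=0
t=1: S=0, d=3, jump=-1, S_2=-1
t=2: S=-1, d=0, jump=0, S_3=-1
t=3: S=-1, d=2, jump=1, S_4=0
t=4: S=0, d=2, jump=1, S_5=1
t=5: S=1, d=3, jump=-1, S_6=0
t=6: S=0, d=4, jump=4, S_7=4
t=7: S=4, d=4, jump=4, S_8=8
t=8: S=8, d=2, jump=1, S_9=9
t=9: S=9, d=3, jump=-1, S_10=8
t=10: S=8, d=4, jump=4, S_11=12
t=11: S=12, d=1, jump=3, S_12=15
t=12: S=15, d=1, jump=3, S_13=18
t=13: S=18, d=0, jump=0, S_14=18
t=14: S=18, d=0, jump=0, S_15=18
t=15: S=18, d=1, jump=3, S_16=21


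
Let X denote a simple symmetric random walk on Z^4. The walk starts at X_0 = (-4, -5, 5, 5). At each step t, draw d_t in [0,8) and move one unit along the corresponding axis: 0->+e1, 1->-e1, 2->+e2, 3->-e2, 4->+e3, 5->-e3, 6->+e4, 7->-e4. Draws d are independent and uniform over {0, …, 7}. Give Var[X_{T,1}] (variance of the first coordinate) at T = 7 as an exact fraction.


Outcome values over d=0..7: [1, -1, 0, 0, 0, 0, 0, 0]
Σy = 0, Σy² = 2, M = 8
μ = 0/8 = 0,  σ² = 2/8 − (0)² = 1/4
Independent increments: Var[X_7] = 7·σ² = 7·(1/4) = 7/4

7/4
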